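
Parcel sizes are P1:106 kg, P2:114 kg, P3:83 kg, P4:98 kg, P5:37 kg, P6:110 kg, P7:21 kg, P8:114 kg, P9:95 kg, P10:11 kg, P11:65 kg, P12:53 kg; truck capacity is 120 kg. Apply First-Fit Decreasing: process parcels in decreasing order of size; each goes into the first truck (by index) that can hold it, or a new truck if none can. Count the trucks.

8 trucks

Sorted descending: 114, 114, 110, 106, 98, 95, 83, 65, 53, 37, 21, 11.
truck 1: place 114 kg, 6 kg left
truck 2: place 114 kg, 6 kg left
truck 3: place 110 kg, 10 kg left
truck 4: place 106 kg, 14 kg left
truck 5: place 98 kg, 22 kg left
truck 6: place 95 kg, 25 kg left
truck 7: place 83 kg, 37 kg left
truck 8: place 65 kg, 55 kg left
truck 8: place 53 kg, 2 kg left
truck 7: place 37 kg, 0 kg left
truck 5: place 21 kg, 1 kg left
truck 4: place 11 kg, 3 kg left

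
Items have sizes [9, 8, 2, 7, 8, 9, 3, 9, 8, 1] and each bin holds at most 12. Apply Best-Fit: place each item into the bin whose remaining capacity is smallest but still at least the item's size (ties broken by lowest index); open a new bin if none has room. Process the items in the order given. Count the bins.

7

bin 1: place 9, 3 left
bin 2: place 8, 4 left
bin 1: place 2, 1 left
bin 3: place 7, 5 left
bin 4: place 8, 4 left
bin 5: place 9, 3 left
bin 5: place 3, 0 left
bin 6: place 9, 3 left
bin 7: place 8, 4 left
bin 1: place 1, 0 left
Final bins: [9,2,1] [8] [7] [8] [9,3] [9] [8].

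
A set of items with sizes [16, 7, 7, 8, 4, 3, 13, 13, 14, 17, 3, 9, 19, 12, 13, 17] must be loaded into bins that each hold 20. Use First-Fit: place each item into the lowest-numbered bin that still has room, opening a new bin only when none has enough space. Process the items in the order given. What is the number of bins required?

11 bins

Put 16 in bin 1; 4 remain.
Put 7 in bin 2; 13 remain.
Put 7 in bin 2; 6 remain.
Put 8 in bin 3; 12 remain.
Put 4 in bin 1; 0 remain.
Put 3 in bin 2; 3 remain.
Put 13 in bin 4; 7 remain.
Put 13 in bin 5; 7 remain.
Put 14 in bin 6; 6 remain.
Put 17 in bin 7; 3 remain.
Put 3 in bin 2; 0 remain.
Put 9 in bin 3; 3 remain.
Put 19 in bin 8; 1 remain.
Put 12 in bin 9; 8 remain.
Put 13 in bin 10; 7 remain.
Put 17 in bin 11; 3 remain.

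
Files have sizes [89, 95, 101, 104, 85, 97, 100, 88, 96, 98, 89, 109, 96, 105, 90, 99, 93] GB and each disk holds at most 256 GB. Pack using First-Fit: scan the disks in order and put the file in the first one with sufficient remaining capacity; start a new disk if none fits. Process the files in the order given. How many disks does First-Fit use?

9 disks

disk 1: place 89 GB, 167 GB left
disk 1: place 95 GB, 72 GB left
disk 2: place 101 GB, 155 GB left
disk 2: place 104 GB, 51 GB left
disk 3: place 85 GB, 171 GB left
disk 3: place 97 GB, 74 GB left
disk 4: place 100 GB, 156 GB left
disk 4: place 88 GB, 68 GB left
disk 5: place 96 GB, 160 GB left
disk 5: place 98 GB, 62 GB left
disk 6: place 89 GB, 167 GB left
disk 6: place 109 GB, 58 GB left
disk 7: place 96 GB, 160 GB left
disk 7: place 105 GB, 55 GB left
disk 8: place 90 GB, 166 GB left
disk 8: place 99 GB, 67 GB left
disk 9: place 93 GB, 163 GB left
Final disks: [89,95] [101,104] [85,97] [100,88] [96,98] [89,109] [96,105] [90,99] [93].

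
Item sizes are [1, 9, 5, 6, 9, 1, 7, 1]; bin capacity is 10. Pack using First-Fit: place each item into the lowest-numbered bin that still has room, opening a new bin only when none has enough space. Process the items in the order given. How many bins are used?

5

1 → bin 1 (remaining 9)
9 → bin 1 (remaining 0)
5 → bin 2 (remaining 5)
6 → bin 3 (remaining 4)
9 → bin 4 (remaining 1)
1 → bin 2 (remaining 4)
7 → bin 5 (remaining 3)
1 → bin 2 (remaining 3)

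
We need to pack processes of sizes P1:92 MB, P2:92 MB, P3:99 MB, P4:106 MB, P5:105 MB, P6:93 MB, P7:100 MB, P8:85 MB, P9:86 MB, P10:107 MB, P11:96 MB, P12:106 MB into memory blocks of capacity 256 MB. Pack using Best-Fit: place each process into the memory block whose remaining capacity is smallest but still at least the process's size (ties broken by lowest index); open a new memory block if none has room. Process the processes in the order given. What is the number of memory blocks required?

memory block 1: place P1 (92 MB), 164 MB left
memory block 1: place P2 (92 MB), 72 MB left
memory block 2: place P3 (99 MB), 157 MB left
memory block 2: place P4 (106 MB), 51 MB left
memory block 3: place P5 (105 MB), 151 MB left
memory block 3: place P6 (93 MB), 58 MB left
memory block 4: place P7 (100 MB), 156 MB left
memory block 4: place P8 (85 MB), 71 MB left
memory block 5: place P9 (86 MB), 170 MB left
memory block 5: place P10 (107 MB), 63 MB left
memory block 6: place P11 (96 MB), 160 MB left
memory block 6: place P12 (106 MB), 54 MB left

6 memory blocks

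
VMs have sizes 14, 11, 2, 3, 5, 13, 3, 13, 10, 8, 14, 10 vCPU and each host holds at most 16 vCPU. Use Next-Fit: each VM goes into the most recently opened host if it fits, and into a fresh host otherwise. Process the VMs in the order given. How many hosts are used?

9

Put 14 vCPU in host 1; 2 vCPU remain.
Put 11 vCPU in host 2; 5 vCPU remain.
Put 2 vCPU in host 2; 3 vCPU remain.
Put 3 vCPU in host 2; 0 vCPU remain.
Put 5 vCPU in host 3; 11 vCPU remain.
Put 13 vCPU in host 4; 3 vCPU remain.
Put 3 vCPU in host 4; 0 vCPU remain.
Put 13 vCPU in host 5; 3 vCPU remain.
Put 10 vCPU in host 6; 6 vCPU remain.
Put 8 vCPU in host 7; 8 vCPU remain.
Put 14 vCPU in host 8; 2 vCPU remain.
Put 10 vCPU in host 9; 6 vCPU remain.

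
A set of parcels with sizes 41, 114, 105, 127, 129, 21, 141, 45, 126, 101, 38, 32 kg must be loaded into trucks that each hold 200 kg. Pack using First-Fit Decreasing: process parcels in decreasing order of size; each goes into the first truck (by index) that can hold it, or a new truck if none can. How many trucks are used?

7 trucks

Sorted descending: 141, 129, 127, 126, 114, 105, 101, 45, 41, 38, 32, 21.
Put 141 kg in truck 1; 59 kg remain.
Put 129 kg in truck 2; 71 kg remain.
Put 127 kg in truck 3; 73 kg remain.
Put 126 kg in truck 4; 74 kg remain.
Put 114 kg in truck 5; 86 kg remain.
Put 105 kg in truck 6; 95 kg remain.
Put 101 kg in truck 7; 99 kg remain.
Put 45 kg in truck 1; 14 kg remain.
Put 41 kg in truck 2; 30 kg remain.
Put 38 kg in truck 3; 35 kg remain.
Put 32 kg in truck 3; 3 kg remain.
Put 21 kg in truck 2; 9 kg remain.
Final trucks: [141,45] [129,41,21] [127,38,32] [126] [114] [105] [101].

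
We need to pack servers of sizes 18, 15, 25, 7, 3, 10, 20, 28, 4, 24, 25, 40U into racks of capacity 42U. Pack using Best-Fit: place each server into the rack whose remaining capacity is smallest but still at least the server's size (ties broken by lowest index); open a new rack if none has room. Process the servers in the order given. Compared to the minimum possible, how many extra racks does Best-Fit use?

Best-Fit: [18,15,7] [25,3,10,4] [20] [28] [24] [25] [40] → 7 racks.
Total size 219U; any packing needs at least ⌈219/42⌉ = 6 racks.
An optimal packing achieves that bound: [40] [28,10,4] [25,15] [25,7,3] [24,18] [20] → 6 racks.
Excess: 7 − 6 = 1.

1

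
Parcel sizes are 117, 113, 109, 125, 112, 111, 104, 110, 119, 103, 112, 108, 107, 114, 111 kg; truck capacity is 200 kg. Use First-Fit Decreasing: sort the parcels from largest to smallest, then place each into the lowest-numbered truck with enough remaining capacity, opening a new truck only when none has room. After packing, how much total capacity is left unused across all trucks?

Sorted descending: 125, 119, 117, 114, 113, 112, 112, 111, 111, 110, 109, 108, 107, 104, 103.
Put 125 kg in truck 1; 75 kg remain.
Put 119 kg in truck 2; 81 kg remain.
Put 117 kg in truck 3; 83 kg remain.
Put 114 kg in truck 4; 86 kg remain.
Put 113 kg in truck 5; 87 kg remain.
Put 112 kg in truck 6; 88 kg remain.
Put 112 kg in truck 7; 88 kg remain.
Put 111 kg in truck 8; 89 kg remain.
Put 111 kg in truck 9; 89 kg remain.
Put 110 kg in truck 10; 90 kg remain.
Put 109 kg in truck 11; 91 kg remain.
Put 108 kg in truck 12; 92 kg remain.
Put 107 kg in truck 13; 93 kg remain.
Put 104 kg in truck 14; 96 kg remain.
Put 103 kg in truck 15; 97 kg remain.
15 trucks × 200 kg = 3000 kg; used 1675 kg; unused 1325 kg.

1325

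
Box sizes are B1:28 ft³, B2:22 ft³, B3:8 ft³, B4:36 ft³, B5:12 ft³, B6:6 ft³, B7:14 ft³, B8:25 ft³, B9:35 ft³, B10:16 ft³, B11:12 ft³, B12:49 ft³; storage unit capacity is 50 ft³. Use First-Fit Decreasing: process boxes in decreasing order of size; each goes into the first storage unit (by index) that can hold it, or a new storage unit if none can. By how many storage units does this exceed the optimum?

0

First-Fit Decreasing: [49] [36,14] [35,12] [28,22] [25,16,8] [12,6] → 6 storage units.
Total size 263 ft³; any packing needs at least ⌈263/50⌉ = 6 storage units.
So 6 is already optimal.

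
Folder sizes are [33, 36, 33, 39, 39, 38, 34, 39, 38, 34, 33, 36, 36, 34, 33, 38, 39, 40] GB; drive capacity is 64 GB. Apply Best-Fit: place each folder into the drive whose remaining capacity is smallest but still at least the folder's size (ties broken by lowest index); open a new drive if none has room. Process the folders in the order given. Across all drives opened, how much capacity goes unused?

500

33 GB → drive 1 (remaining 31 GB)
36 GB → drive 2 (remaining 28 GB)
33 GB → drive 3 (remaining 31 GB)
39 GB → drive 4 (remaining 25 GB)
39 GB → drive 5 (remaining 25 GB)
38 GB → drive 6 (remaining 26 GB)
34 GB → drive 7 (remaining 30 GB)
39 GB → drive 8 (remaining 25 GB)
38 GB → drive 9 (remaining 26 GB)
34 GB → drive 10 (remaining 30 GB)
33 GB → drive 11 (remaining 31 GB)
36 GB → drive 12 (remaining 28 GB)
36 GB → drive 13 (remaining 28 GB)
34 GB → drive 14 (remaining 30 GB)
33 GB → drive 15 (remaining 31 GB)
38 GB → drive 16 (remaining 26 GB)
39 GB → drive 17 (remaining 25 GB)
40 GB → drive 18 (remaining 24 GB)
18 drives × 64 GB = 1152 GB; used 652 GB; unused 500 GB.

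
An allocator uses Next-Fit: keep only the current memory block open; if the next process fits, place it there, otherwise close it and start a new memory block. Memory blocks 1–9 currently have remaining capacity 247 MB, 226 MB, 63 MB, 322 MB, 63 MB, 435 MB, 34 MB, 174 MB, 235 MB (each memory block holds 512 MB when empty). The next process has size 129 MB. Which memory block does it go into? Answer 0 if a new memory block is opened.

Next-Fit only looks at memory block 9, which has 235 MB free.
129 MB fits there.

9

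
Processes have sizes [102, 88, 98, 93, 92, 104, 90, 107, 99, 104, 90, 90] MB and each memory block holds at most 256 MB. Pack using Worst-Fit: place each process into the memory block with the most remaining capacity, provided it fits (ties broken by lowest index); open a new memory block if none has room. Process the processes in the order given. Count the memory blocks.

6 memory blocks

Put 102 MB in memory block 1; 154 MB remain.
Put 88 MB in memory block 1; 66 MB remain.
Put 98 MB in memory block 2; 158 MB remain.
Put 93 MB in memory block 2; 65 MB remain.
Put 92 MB in memory block 3; 164 MB remain.
Put 104 MB in memory block 3; 60 MB remain.
Put 90 MB in memory block 4; 166 MB remain.
Put 107 MB in memory block 4; 59 MB remain.
Put 99 MB in memory block 5; 157 MB remain.
Put 104 MB in memory block 5; 53 MB remain.
Put 90 MB in memory block 6; 166 MB remain.
Put 90 MB in memory block 6; 76 MB remain.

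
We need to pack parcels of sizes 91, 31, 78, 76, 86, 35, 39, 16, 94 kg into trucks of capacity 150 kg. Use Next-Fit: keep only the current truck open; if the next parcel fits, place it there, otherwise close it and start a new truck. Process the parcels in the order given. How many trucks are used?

Put 91 kg in truck 1; 59 kg remain.
Put 31 kg in truck 1; 28 kg remain.
Put 78 kg in truck 2; 72 kg remain.
Put 76 kg in truck 3; 74 kg remain.
Put 86 kg in truck 4; 64 kg remain.
Put 35 kg in truck 4; 29 kg remain.
Put 39 kg in truck 5; 111 kg remain.
Put 16 kg in truck 5; 95 kg remain.
Put 94 kg in truck 5; 1 kg remain.
Final trucks: [91,31] [78] [76] [86,35] [39,16,94].

5 trucks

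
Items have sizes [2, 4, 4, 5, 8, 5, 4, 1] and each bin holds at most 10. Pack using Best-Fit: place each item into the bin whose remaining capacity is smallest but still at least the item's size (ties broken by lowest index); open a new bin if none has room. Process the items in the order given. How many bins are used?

4

bin 1: place 2, 8 left
bin 1: place 4, 4 left
bin 1: place 4, 0 left
bin 2: place 5, 5 left
bin 3: place 8, 2 left
bin 2: place 5, 0 left
bin 4: place 4, 6 left
bin 3: place 1, 1 left
Final bins: [2,4,4] [5,5] [8,1] [4].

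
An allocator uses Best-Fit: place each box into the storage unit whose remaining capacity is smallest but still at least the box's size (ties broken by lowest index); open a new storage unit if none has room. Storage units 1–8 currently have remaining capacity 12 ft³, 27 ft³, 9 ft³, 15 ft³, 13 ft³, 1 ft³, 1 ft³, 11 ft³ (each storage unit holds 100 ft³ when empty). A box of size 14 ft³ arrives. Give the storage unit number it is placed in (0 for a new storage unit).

4

Storage units with room: storage unit 2 (27 ft³), storage unit 4 (15 ft³).
Tightest fit is storage unit 4 with 15 ft³ free.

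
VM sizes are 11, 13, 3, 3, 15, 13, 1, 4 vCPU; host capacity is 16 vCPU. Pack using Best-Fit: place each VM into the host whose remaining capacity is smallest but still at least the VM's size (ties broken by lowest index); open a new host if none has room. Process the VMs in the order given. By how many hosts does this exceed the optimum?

Best-Fit: [11,3] [13,3] [15,1] [13] [4] → 5 hosts.
Total size 63 vCPU; any packing needs at least ⌈63/16⌉ = 4 hosts.
An optimal packing achieves that bound: [15,1] [13,3] [13,3] [11,4] → 4 hosts.
Excess: 5 − 4 = 1.

1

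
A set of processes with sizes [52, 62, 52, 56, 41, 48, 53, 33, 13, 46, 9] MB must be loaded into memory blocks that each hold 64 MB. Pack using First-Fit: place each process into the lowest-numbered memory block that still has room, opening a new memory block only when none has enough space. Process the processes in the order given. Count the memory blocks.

9

Put 52 MB in memory block 1; 12 MB remain.
Put 62 MB in memory block 2; 2 MB remain.
Put 52 MB in memory block 3; 12 MB remain.
Put 56 MB in memory block 4; 8 MB remain.
Put 41 MB in memory block 5; 23 MB remain.
Put 48 MB in memory block 6; 16 MB remain.
Put 53 MB in memory block 7; 11 MB remain.
Put 33 MB in memory block 8; 31 MB remain.
Put 13 MB in memory block 5; 10 MB remain.
Put 46 MB in memory block 9; 18 MB remain.
Put 9 MB in memory block 1; 3 MB remain.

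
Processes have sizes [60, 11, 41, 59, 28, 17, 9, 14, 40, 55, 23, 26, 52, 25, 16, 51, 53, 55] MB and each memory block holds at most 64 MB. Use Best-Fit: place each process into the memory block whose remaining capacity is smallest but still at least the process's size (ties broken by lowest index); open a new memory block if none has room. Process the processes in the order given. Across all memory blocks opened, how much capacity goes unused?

Put 60 MB in memory block 1; 4 MB remain.
Put 11 MB in memory block 2; 53 MB remain.
Put 41 MB in memory block 2; 12 MB remain.
Put 59 MB in memory block 3; 5 MB remain.
Put 28 MB in memory block 4; 36 MB remain.
Put 17 MB in memory block 4; 19 MB remain.
Put 9 MB in memory block 2; 3 MB remain.
Put 14 MB in memory block 4; 5 MB remain.
Put 40 MB in memory block 5; 24 MB remain.
Put 55 MB in memory block 6; 9 MB remain.
Put 23 MB in memory block 5; 1 MB remain.
Put 26 MB in memory block 7; 38 MB remain.
Put 52 MB in memory block 8; 12 MB remain.
Put 25 MB in memory block 7; 13 MB remain.
Put 16 MB in memory block 9; 48 MB remain.
Put 51 MB in memory block 10; 13 MB remain.
Put 53 MB in memory block 11; 11 MB remain.
Put 55 MB in memory block 12; 9 MB remain.
12 memory blocks × 64 MB = 768 MB; used 635 MB; unused 133 MB.

133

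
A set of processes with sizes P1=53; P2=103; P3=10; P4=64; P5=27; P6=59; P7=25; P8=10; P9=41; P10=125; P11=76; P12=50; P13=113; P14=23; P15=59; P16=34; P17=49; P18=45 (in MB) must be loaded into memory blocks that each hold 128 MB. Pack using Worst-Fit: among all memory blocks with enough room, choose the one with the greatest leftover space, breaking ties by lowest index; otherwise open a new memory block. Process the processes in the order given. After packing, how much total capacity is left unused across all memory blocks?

P1 (53 MB) → memory block 1 (remaining 75 MB)
P2 (103 MB) → memory block 2 (remaining 25 MB)
P3 (10 MB) → memory block 1 (remaining 65 MB)
P4 (64 MB) → memory block 1 (remaining 1 MB)
P5 (27 MB) → memory block 3 (remaining 101 MB)
P6 (59 MB) → memory block 3 (remaining 42 MB)
P7 (25 MB) → memory block 3 (remaining 17 MB)
P8 (10 MB) → memory block 2 (remaining 15 MB)
P9 (41 MB) → memory block 4 (remaining 87 MB)
P10 (125 MB) → memory block 5 (remaining 3 MB)
P11 (76 MB) → memory block 4 (remaining 11 MB)
P12 (50 MB) → memory block 6 (remaining 78 MB)
P13 (113 MB) → memory block 7 (remaining 15 MB)
P14 (23 MB) → memory block 6 (remaining 55 MB)
P15 (59 MB) → memory block 8 (remaining 69 MB)
P16 (34 MB) → memory block 8 (remaining 35 MB)
P17 (49 MB) → memory block 6 (remaining 6 MB)
P18 (45 MB) → memory block 9 (remaining 83 MB)
9 memory blocks × 128 MB = 1152 MB; used 966 MB; unused 186 MB.

186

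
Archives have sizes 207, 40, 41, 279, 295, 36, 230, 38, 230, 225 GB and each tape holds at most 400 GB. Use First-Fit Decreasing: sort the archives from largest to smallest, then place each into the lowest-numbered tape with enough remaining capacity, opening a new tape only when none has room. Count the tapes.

Sorted descending: 295, 279, 230, 230, 225, 207, 41, 40, 38, 36.
tape 1: place 295 GB, 105 GB left
tape 2: place 279 GB, 121 GB left
tape 3: place 230 GB, 170 GB left
tape 4: place 230 GB, 170 GB left
tape 5: place 225 GB, 175 GB left
tape 6: place 207 GB, 193 GB left
tape 1: place 41 GB, 64 GB left
tape 1: place 40 GB, 24 GB left
tape 2: place 38 GB, 83 GB left
tape 2: place 36 GB, 47 GB left
Final tapes: [295,41,40] [279,38,36] [230] [230] [225] [207].

6 tapes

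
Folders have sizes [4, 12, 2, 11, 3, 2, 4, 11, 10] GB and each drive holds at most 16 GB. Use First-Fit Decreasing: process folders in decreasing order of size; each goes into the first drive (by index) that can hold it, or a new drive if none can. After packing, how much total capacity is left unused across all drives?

5

Sorted descending: 12, 11, 11, 10, 4, 4, 3, 2, 2.
drive 1: place 12 GB, 4 GB left
drive 2: place 11 GB, 5 GB left
drive 3: place 11 GB, 5 GB left
drive 4: place 10 GB, 6 GB left
drive 1: place 4 GB, 0 GB left
drive 2: place 4 GB, 1 GB left
drive 3: place 3 GB, 2 GB left
drive 3: place 2 GB, 0 GB left
drive 4: place 2 GB, 4 GB left
4 drives × 16 GB = 64 GB; used 59 GB; unused 5 GB.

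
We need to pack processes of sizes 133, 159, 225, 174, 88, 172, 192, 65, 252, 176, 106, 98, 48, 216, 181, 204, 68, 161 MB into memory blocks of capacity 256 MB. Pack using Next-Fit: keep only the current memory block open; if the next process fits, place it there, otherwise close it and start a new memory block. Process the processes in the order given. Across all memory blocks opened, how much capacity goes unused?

1122

Put 133 MB in memory block 1; 123 MB remain.
Put 159 MB in memory block 2; 97 MB remain.
Put 225 MB in memory block 3; 31 MB remain.
Put 174 MB in memory block 4; 82 MB remain.
Put 88 MB in memory block 5; 168 MB remain.
Put 172 MB in memory block 6; 84 MB remain.
Put 192 MB in memory block 7; 64 MB remain.
Put 65 MB in memory block 8; 191 MB remain.
Put 252 MB in memory block 9; 4 MB remain.
Put 176 MB in memory block 10; 80 MB remain.
Put 106 MB in memory block 11; 150 MB remain.
Put 98 MB in memory block 11; 52 MB remain.
Put 48 MB in memory block 11; 4 MB remain.
Put 216 MB in memory block 12; 40 MB remain.
Put 181 MB in memory block 13; 75 MB remain.
Put 204 MB in memory block 14; 52 MB remain.
Put 68 MB in memory block 15; 188 MB remain.
Put 161 MB in memory block 15; 27 MB remain.
15 memory blocks × 256 MB = 3840 MB; used 2718 MB; unused 1122 MB.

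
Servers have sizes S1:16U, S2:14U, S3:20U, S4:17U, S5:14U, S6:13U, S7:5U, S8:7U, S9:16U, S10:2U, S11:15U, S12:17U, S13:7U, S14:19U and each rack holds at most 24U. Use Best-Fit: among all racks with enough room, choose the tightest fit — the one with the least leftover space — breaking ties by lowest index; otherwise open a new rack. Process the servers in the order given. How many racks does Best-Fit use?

10

rack 1: place S1 (16U), 8U left
rack 2: place S2 (14U), 10U left
rack 3: place S3 (20U), 4U left
rack 4: place S4 (17U), 7U left
rack 5: place S5 (14U), 10U left
rack 6: place S6 (13U), 11U left
rack 4: place S7 (5U), 2U left
rack 1: place S8 (7U), 1U left
rack 7: place S9 (16U), 8U left
rack 4: place S10 (2U), 0U left
rack 8: place S11 (15U), 9U left
rack 9: place S12 (17U), 7U left
rack 9: place S13 (7U), 0U left
rack 10: place S14 (19U), 5U left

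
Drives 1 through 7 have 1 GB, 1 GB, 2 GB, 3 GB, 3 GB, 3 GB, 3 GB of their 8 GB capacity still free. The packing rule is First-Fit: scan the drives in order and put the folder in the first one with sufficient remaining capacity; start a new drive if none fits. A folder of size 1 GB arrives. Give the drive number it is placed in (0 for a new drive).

Drives with room: drive 1 (1 GB), drive 2 (1 GB), drive 3 (2 GB), drive 4 (3 GB), drive 5 (3 GB), drive 6 (3 GB), drive 7 (3 GB).
The first with room is drive 1.

1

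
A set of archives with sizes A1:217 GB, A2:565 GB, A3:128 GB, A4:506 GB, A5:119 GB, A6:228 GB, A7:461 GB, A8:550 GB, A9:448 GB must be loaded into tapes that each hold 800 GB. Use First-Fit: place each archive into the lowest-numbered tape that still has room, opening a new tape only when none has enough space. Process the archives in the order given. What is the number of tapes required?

5

tape 1: place A1 (217 GB), 583 GB left
tape 1: place A2 (565 GB), 18 GB left
tape 2: place A3 (128 GB), 672 GB left
tape 2: place A4 (506 GB), 166 GB left
tape 2: place A5 (119 GB), 47 GB left
tape 3: place A6 (228 GB), 572 GB left
tape 3: place A7 (461 GB), 111 GB left
tape 4: place A8 (550 GB), 250 GB left
tape 5: place A9 (448 GB), 352 GB left
Final tapes: [217,565] [128,506,119] [228,461] [550] [448].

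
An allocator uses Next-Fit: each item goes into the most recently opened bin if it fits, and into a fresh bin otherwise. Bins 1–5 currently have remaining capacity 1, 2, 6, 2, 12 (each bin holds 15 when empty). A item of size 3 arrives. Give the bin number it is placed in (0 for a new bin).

Next-Fit only looks at bin 5, which has 12 free.
3 fits there.

5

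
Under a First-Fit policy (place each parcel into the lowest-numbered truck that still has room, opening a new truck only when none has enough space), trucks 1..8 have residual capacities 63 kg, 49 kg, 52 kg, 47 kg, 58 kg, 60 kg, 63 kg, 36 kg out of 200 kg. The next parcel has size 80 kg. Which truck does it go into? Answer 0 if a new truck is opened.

0

No truck has ≥ 80 kg free, so a new truck is opened.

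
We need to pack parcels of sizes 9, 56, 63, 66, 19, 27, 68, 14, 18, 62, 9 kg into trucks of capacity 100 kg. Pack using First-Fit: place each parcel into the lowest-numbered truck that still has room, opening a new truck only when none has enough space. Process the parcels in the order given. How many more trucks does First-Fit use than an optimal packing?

First-Fit: [9,56,19,14] [63,27,9] [66,18] [68] [62] → 5 trucks.
Total size 411 kg; any packing needs at least ⌈411/100⌉ = 5 trucks.
So 5 is already optimal.

0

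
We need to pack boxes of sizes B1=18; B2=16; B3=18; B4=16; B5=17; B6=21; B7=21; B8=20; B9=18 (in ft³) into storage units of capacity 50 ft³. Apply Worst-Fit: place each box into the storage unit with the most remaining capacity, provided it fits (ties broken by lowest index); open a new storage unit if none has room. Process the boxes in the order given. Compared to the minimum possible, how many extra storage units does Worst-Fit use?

1

Worst-Fit: [18,16] [18,16] [17,21] [21,20] [18] → 5 storage units.
Total size 165 ft³; any packing needs at least ⌈165/50⌉ = 4 storage units.
An optimal packing achieves that bound: [21,21] [20,18] [18,18] [17,16,16] → 4 storage units.
Excess: 5 − 4 = 1.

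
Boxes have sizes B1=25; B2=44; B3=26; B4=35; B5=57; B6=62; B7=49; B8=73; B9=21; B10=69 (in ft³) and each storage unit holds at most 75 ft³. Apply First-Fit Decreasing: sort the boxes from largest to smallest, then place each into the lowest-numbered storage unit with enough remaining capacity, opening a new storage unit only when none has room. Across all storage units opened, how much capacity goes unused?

Sorted descending: 73, 69, 62, 57, 49, 44, 35, 26, 25, 21.
Put 73 ft³ in storage unit 1; 2 ft³ remain.
Put 69 ft³ in storage unit 2; 6 ft³ remain.
Put 62 ft³ in storage unit 3; 13 ft³ remain.
Put 57 ft³ in storage unit 4; 18 ft³ remain.
Put 49 ft³ in storage unit 5; 26 ft³ remain.
Put 44 ft³ in storage unit 6; 31 ft³ remain.
Put 35 ft³ in storage unit 7; 40 ft³ remain.
Put 26 ft³ in storage unit 5; 0 ft³ remain.
Put 25 ft³ in storage unit 6; 6 ft³ remain.
Put 21 ft³ in storage unit 7; 19 ft³ remain.
7 storage units × 75 ft³ = 525 ft³; used 461 ft³; unused 64 ft³.

64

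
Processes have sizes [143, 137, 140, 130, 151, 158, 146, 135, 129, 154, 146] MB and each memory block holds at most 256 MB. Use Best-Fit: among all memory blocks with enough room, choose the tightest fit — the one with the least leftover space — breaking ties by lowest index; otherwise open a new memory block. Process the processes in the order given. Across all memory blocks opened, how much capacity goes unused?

memory block 1: place 143 MB, 113 MB left
memory block 2: place 137 MB, 119 MB left
memory block 3: place 140 MB, 116 MB left
memory block 4: place 130 MB, 126 MB left
memory block 5: place 151 MB, 105 MB left
memory block 6: place 158 MB, 98 MB left
memory block 7: place 146 MB, 110 MB left
memory block 8: place 135 MB, 121 MB left
memory block 9: place 129 MB, 127 MB left
memory block 10: place 154 MB, 102 MB left
memory block 11: place 146 MB, 110 MB left
11 memory blocks × 256 MB = 2816 MB; used 1569 MB; unused 1247 MB.

1247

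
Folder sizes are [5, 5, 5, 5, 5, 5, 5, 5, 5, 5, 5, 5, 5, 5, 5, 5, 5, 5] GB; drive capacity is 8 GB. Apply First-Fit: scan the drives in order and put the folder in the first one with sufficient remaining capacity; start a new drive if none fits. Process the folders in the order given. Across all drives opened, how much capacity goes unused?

54

5 GB → drive 1 (remaining 3 GB)
5 GB → drive 2 (remaining 3 GB)
5 GB → drive 3 (remaining 3 GB)
5 GB → drive 4 (remaining 3 GB)
5 GB → drive 5 (remaining 3 GB)
5 GB → drive 6 (remaining 3 GB)
5 GB → drive 7 (remaining 3 GB)
5 GB → drive 8 (remaining 3 GB)
5 GB → drive 9 (remaining 3 GB)
5 GB → drive 10 (remaining 3 GB)
5 GB → drive 11 (remaining 3 GB)
5 GB → drive 12 (remaining 3 GB)
5 GB → drive 13 (remaining 3 GB)
5 GB → drive 14 (remaining 3 GB)
5 GB → drive 15 (remaining 3 GB)
5 GB → drive 16 (remaining 3 GB)
5 GB → drive 17 (remaining 3 GB)
5 GB → drive 18 (remaining 3 GB)
18 drives × 8 GB = 144 GB; used 90 GB; unused 54 GB.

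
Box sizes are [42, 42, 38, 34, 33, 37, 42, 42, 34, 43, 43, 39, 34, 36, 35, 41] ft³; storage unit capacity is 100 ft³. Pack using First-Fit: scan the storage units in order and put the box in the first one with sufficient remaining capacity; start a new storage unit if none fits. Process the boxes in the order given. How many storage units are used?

storage unit 1: place 42 ft³, 58 ft³ left
storage unit 1: place 42 ft³, 16 ft³ left
storage unit 2: place 38 ft³, 62 ft³ left
storage unit 2: place 34 ft³, 28 ft³ left
storage unit 3: place 33 ft³, 67 ft³ left
storage unit 3: place 37 ft³, 30 ft³ left
storage unit 4: place 42 ft³, 58 ft³ left
storage unit 4: place 42 ft³, 16 ft³ left
storage unit 5: place 34 ft³, 66 ft³ left
storage unit 5: place 43 ft³, 23 ft³ left
storage unit 6: place 43 ft³, 57 ft³ left
storage unit 6: place 39 ft³, 18 ft³ left
storage unit 7: place 34 ft³, 66 ft³ left
storage unit 7: place 36 ft³, 30 ft³ left
storage unit 8: place 35 ft³, 65 ft³ left
storage unit 8: place 41 ft³, 24 ft³ left
Final storage units: [42,42] [38,34] [33,37] [42,42] [34,43] [43,39] [34,36] [35,41].

8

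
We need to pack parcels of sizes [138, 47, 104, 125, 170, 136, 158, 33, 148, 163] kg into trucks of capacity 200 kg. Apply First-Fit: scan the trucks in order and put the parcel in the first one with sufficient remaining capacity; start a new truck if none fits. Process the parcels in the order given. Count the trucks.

truck 1: place 138 kg, 62 kg left
truck 1: place 47 kg, 15 kg left
truck 2: place 104 kg, 96 kg left
truck 3: place 125 kg, 75 kg left
truck 4: place 170 kg, 30 kg left
truck 5: place 136 kg, 64 kg left
truck 6: place 158 kg, 42 kg left
truck 2: place 33 kg, 63 kg left
truck 7: place 148 kg, 52 kg left
truck 8: place 163 kg, 37 kg left

8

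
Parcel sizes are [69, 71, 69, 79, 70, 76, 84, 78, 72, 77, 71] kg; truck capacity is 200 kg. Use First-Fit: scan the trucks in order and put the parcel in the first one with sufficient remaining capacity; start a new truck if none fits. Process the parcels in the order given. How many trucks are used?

6 trucks

Put 69 kg in truck 1; 131 kg remain.
Put 71 kg in truck 1; 60 kg remain.
Put 69 kg in truck 2; 131 kg remain.
Put 79 kg in truck 2; 52 kg remain.
Put 70 kg in truck 3; 130 kg remain.
Put 76 kg in truck 3; 54 kg remain.
Put 84 kg in truck 4; 116 kg remain.
Put 78 kg in truck 4; 38 kg remain.
Put 72 kg in truck 5; 128 kg remain.
Put 77 kg in truck 5; 51 kg remain.
Put 71 kg in truck 6; 129 kg remain.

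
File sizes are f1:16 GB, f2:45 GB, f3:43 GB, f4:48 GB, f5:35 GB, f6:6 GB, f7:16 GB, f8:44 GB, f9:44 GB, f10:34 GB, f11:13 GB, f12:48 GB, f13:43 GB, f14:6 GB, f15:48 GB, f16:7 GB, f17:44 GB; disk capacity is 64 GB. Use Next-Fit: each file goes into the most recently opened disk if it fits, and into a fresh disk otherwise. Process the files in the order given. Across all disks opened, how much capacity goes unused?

f1 (16 GB) → disk 1 (remaining 48 GB)
f2 (45 GB) → disk 1 (remaining 3 GB)
f3 (43 GB) → disk 2 (remaining 21 GB)
f4 (48 GB) → disk 3 (remaining 16 GB)
f5 (35 GB) → disk 4 (remaining 29 GB)
f6 (6 GB) → disk 4 (remaining 23 GB)
f7 (16 GB) → disk 4 (remaining 7 GB)
f8 (44 GB) → disk 5 (remaining 20 GB)
f9 (44 GB) → disk 6 (remaining 20 GB)
f10 (34 GB) → disk 7 (remaining 30 GB)
f11 (13 GB) → disk 7 (remaining 17 GB)
f12 (48 GB) → disk 8 (remaining 16 GB)
f13 (43 GB) → disk 9 (remaining 21 GB)
f14 (6 GB) → disk 9 (remaining 15 GB)
f15 (48 GB) → disk 10 (remaining 16 GB)
f16 (7 GB) → disk 10 (remaining 9 GB)
f17 (44 GB) → disk 11 (remaining 20 GB)
11 disks × 64 GB = 704 GB; used 540 GB; unused 164 GB.

164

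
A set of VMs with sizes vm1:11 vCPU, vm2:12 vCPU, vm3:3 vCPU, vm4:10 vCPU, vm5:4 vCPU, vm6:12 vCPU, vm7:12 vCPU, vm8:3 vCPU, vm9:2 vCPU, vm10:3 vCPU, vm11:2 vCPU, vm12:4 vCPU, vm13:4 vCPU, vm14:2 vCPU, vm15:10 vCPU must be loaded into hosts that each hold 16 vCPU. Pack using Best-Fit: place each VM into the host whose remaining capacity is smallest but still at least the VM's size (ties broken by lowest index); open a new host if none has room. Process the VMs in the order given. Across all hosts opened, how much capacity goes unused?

18

Put vm1 (11 vCPU) in host 1; 5 vCPU remain.
Put vm2 (12 vCPU) in host 2; 4 vCPU remain.
Put vm3 (3 vCPU) in host 2; 1 vCPU remain.
Put vm4 (10 vCPU) in host 3; 6 vCPU remain.
Put vm5 (4 vCPU) in host 1; 1 vCPU remain.
Put vm6 (12 vCPU) in host 4; 4 vCPU remain.
Put vm7 (12 vCPU) in host 5; 4 vCPU remain.
Put vm8 (3 vCPU) in host 4; 1 vCPU remain.
Put vm9 (2 vCPU) in host 5; 2 vCPU remain.
Put vm10 (3 vCPU) in host 3; 3 vCPU remain.
Put vm11 (2 vCPU) in host 5; 0 vCPU remain.
Put vm12 (4 vCPU) in host 6; 12 vCPU remain.
Put vm13 (4 vCPU) in host 6; 8 vCPU remain.
Put vm14 (2 vCPU) in host 3; 1 vCPU remain.
Put vm15 (10 vCPU) in host 7; 6 vCPU remain.
7 hosts × 16 vCPU = 112 vCPU; used 94 vCPU; unused 18 vCPU.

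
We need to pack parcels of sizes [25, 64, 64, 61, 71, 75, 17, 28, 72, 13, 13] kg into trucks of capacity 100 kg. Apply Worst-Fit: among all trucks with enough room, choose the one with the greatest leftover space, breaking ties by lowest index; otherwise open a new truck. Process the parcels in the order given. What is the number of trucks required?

6 trucks

Put 25 kg in truck 1; 75 kg remain.
Put 64 kg in truck 1; 11 kg remain.
Put 64 kg in truck 2; 36 kg remain.
Put 61 kg in truck 3; 39 kg remain.
Put 71 kg in truck 4; 29 kg remain.
Put 75 kg in truck 5; 25 kg remain.
Put 17 kg in truck 3; 22 kg remain.
Put 28 kg in truck 2; 8 kg remain.
Put 72 kg in truck 6; 28 kg remain.
Put 13 kg in truck 4; 16 kg remain.
Put 13 kg in truck 6; 15 kg remain.
Final trucks: [25,64] [64,28] [61,17] [71,13] [75] [72,13].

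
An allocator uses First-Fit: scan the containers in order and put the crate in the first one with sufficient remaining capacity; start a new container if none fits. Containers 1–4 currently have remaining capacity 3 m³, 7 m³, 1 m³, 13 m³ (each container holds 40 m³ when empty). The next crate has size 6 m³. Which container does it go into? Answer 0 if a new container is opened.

2

Containers with room: container 2 (7 m³), container 4 (13 m³).
The first with room is container 2.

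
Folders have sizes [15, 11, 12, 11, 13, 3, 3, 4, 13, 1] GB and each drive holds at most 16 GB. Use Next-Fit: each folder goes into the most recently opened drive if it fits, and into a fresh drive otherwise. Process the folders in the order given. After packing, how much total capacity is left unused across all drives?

26

Put 15 GB in drive 1; 1 GB remain.
Put 11 GB in drive 2; 5 GB remain.
Put 12 GB in drive 3; 4 GB remain.
Put 11 GB in drive 4; 5 GB remain.
Put 13 GB in drive 5; 3 GB remain.
Put 3 GB in drive 5; 0 GB remain.
Put 3 GB in drive 6; 13 GB remain.
Put 4 GB in drive 6; 9 GB remain.
Put 13 GB in drive 7; 3 GB remain.
Put 1 GB in drive 7; 2 GB remain.
7 drives × 16 GB = 112 GB; used 86 GB; unused 26 GB.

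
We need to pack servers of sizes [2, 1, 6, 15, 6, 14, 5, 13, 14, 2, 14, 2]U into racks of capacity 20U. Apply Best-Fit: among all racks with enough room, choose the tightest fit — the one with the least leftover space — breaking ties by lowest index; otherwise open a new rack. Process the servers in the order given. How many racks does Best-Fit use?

rack 1: place 2U, 18U left
rack 1: place 1U, 17U left
rack 1: place 6U, 11U left
rack 2: place 15U, 5U left
rack 1: place 6U, 5U left
rack 3: place 14U, 6U left
rack 1: place 5U, 0U left
rack 4: place 13U, 7U left
rack 5: place 14U, 6U left
rack 2: place 2U, 3U left
rack 6: place 14U, 6U left
rack 2: place 2U, 1U left
Final racks: [2,1,6,6,5] [15,2,2] [14] [13] [14] [14].

6 racks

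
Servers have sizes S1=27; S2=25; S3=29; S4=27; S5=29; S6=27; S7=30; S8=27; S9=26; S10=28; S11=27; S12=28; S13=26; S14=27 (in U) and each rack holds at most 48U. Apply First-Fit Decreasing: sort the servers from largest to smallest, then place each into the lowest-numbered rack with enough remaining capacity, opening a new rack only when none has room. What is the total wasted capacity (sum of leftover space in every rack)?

Sorted descending: 30, 29, 29, 28, 28, 27, 27, 27, 27, 27, 27, 26, 26, 25.
rack 1: place 30U, 18U left
rack 2: place 29U, 19U left
rack 3: place 29U, 19U left
rack 4: place 28U, 20U left
rack 5: place 28U, 20U left
rack 6: place 27U, 21U left
rack 7: place 27U, 21U left
rack 8: place 27U, 21U left
rack 9: place 27U, 21U left
rack 10: place 27U, 21U left
rack 11: place 27U, 21U left
rack 12: place 26U, 22U left
rack 13: place 26U, 22U left
rack 14: place 25U, 23U left
14 racks × 48U = 672U; used 383U; unused 289U.

289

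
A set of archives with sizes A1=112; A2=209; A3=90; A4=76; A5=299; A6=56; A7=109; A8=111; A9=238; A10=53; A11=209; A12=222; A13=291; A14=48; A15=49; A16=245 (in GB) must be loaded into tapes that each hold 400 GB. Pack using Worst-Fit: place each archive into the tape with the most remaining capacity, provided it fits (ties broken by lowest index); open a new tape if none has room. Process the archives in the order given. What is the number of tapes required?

Put A1 (112 GB) in tape 1; 288 GB remain.
Put A2 (209 GB) in tape 1; 79 GB remain.
Put A3 (90 GB) in tape 2; 310 GB remain.
Put A4 (76 GB) in tape 2; 234 GB remain.
Put A5 (299 GB) in tape 3; 101 GB remain.
Put A6 (56 GB) in tape 2; 178 GB remain.
Put A7 (109 GB) in tape 2; 69 GB remain.
Put A8 (111 GB) in tape 4; 289 GB remain.
Put A9 (238 GB) in tape 4; 51 GB remain.
Put A10 (53 GB) in tape 3; 48 GB remain.
Put A11 (209 GB) in tape 5; 191 GB remain.
Put A12 (222 GB) in tape 6; 178 GB remain.
Put A13 (291 GB) in tape 7; 109 GB remain.
Put A14 (48 GB) in tape 5; 143 GB remain.
Put A15 (49 GB) in tape 6; 129 GB remain.
Put A16 (245 GB) in tape 8; 155 GB remain.

8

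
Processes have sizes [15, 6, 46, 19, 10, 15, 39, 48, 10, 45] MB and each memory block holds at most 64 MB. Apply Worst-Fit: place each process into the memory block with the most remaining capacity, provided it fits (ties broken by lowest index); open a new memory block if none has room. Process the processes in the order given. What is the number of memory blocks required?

15 MB → memory block 1 (remaining 49 MB)
6 MB → memory block 1 (remaining 43 MB)
46 MB → memory block 2 (remaining 18 MB)
19 MB → memory block 1 (remaining 24 MB)
10 MB → memory block 1 (remaining 14 MB)
15 MB → memory block 2 (remaining 3 MB)
39 MB → memory block 3 (remaining 25 MB)
48 MB → memory block 4 (remaining 16 MB)
10 MB → memory block 3 (remaining 15 MB)
45 MB → memory block 5 (remaining 19 MB)
Final memory blocks: [15,6,19,10] [46,15] [39,10] [48] [45].

5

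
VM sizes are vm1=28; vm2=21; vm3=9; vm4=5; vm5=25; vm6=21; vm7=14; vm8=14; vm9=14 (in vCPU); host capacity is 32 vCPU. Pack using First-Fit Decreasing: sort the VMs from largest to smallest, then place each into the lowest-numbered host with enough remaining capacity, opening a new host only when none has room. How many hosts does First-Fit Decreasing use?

Sorted descending: 28, 25, 21, 21, 14, 14, 14, 9, 5.
host 1: place 28 vCPU, 4 vCPU left
host 2: place 25 vCPU, 7 vCPU left
host 3: place 21 vCPU, 11 vCPU left
host 4: place 21 vCPU, 11 vCPU left
host 5: place 14 vCPU, 18 vCPU left
host 5: place 14 vCPU, 4 vCPU left
host 6: place 14 vCPU, 18 vCPU left
host 3: place 9 vCPU, 2 vCPU left
host 2: place 5 vCPU, 2 vCPU left
Final hosts: [28] [25,5] [21,9] [21] [14,14] [14].

6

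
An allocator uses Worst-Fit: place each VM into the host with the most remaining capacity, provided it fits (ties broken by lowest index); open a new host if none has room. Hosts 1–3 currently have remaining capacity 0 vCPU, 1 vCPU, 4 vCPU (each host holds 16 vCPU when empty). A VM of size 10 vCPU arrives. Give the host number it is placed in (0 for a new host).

0

No host has ≥ 10 vCPU free, so a new host is opened.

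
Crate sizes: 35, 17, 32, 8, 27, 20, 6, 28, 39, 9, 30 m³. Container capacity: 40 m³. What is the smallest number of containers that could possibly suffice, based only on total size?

Total size = 35 + 17 + 32 + 8 + 27 + 20 + 6 + 28 + 39 + 9 + 30 = 251 m³.
⌈251 / 40⌉ = 7.

7 containers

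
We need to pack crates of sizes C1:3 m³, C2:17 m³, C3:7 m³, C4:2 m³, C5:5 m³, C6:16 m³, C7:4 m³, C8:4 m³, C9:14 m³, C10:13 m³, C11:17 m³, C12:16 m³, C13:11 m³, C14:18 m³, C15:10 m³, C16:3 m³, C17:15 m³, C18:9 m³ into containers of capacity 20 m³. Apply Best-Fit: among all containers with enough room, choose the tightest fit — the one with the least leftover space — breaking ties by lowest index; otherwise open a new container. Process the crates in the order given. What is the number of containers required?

Put C1 (3 m³) in container 1; 17 m³ remain.
Put C2 (17 m³) in container 1; 0 m³ remain.
Put C3 (7 m³) in container 2; 13 m³ remain.
Put C4 (2 m³) in container 2; 11 m³ remain.
Put C5 (5 m³) in container 2; 6 m³ remain.
Put C6 (16 m³) in container 3; 4 m³ remain.
Put C7 (4 m³) in container 3; 0 m³ remain.
Put C8 (4 m³) in container 2; 2 m³ remain.
Put C9 (14 m³) in container 4; 6 m³ remain.
Put C10 (13 m³) in container 5; 7 m³ remain.
Put C11 (17 m³) in container 6; 3 m³ remain.
Put C12 (16 m³) in container 7; 4 m³ remain.
Put C13 (11 m³) in container 8; 9 m³ remain.
Put C14 (18 m³) in container 9; 2 m³ remain.
Put C15 (10 m³) in container 10; 10 m³ remain.
Put C16 (3 m³) in container 6; 0 m³ remain.
Put C17 (15 m³) in container 11; 5 m³ remain.
Put C18 (9 m³) in container 8; 0 m³ remain.

11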